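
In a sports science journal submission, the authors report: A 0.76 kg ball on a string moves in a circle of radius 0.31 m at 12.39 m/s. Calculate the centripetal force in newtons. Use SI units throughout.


Fc = m * v^2 / r
v^2 = 12.39^2 = 153.5121
Fc = 0.76 * 153.5121 / 0.31
Fc = 116.6692 / 0.31 = 376.3522 N

376.3522 N


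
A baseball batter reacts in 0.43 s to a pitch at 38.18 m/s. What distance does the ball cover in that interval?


d = v * t
d = 38.18 * 0.43
d = 16.4174 m

16.4174 m


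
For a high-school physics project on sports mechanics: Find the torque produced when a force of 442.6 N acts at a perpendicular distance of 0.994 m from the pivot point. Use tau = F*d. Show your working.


tau = F * d
tau = 442.6 * 0.994
tau = 439.9444 N*m

439.9444 N*m


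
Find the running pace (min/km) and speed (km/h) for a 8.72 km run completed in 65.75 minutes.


Pace = time / distance = 65.75 min / 8.72 km = 7.5401 min/km
Speed = distance / time_in_hours = 8.72 / 1.0958 hr
Speed = 7.9574 km/h

7.5401 min/km, 7.9574 km/h


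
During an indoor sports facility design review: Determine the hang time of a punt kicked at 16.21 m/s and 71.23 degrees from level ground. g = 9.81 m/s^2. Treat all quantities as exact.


T = 2*v*sin(theta)/g
sin(theta) = sin(71.23 deg) = 0.9468
T = 2*16.21*0.9468 / 9.81
T = 30.6958 / 9.81 = 3.129 s

3.129 s


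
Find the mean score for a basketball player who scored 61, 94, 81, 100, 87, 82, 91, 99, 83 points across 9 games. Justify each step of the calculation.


Average = sum / n
Sum = 778
Average = 778 / 9 = 86.4444

86.4444


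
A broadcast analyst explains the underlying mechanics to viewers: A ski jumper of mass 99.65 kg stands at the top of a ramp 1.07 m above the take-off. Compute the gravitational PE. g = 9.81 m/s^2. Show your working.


PE = m * g * h
PE = 99.65 * 9.81 * 1.07
PE = 977.5665 * 1.07 = 1045.9962 J

1045.9962 J


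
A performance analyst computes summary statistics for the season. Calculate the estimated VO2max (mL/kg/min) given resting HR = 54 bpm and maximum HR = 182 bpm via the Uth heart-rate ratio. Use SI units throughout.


VO2max = 15.3 * HRmax / HRrest
VO2max = 15.3 * 182 / 54
VO2max = 2784.6 / 54 = 51.5667 mL/kg/min

51.5667 mL/kg/min


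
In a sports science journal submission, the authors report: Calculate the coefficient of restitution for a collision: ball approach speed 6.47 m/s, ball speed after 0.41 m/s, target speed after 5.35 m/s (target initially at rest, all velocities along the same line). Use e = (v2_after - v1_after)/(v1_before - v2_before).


e = (v2_after - v1_after) / (v1_before - v2_before)
Numerator = 5.35 - 0.41 = 4.94
Denominator = 6.47 - 0 = 6.47
e = 4.94 / 6.47 = 0.7635

0.7635


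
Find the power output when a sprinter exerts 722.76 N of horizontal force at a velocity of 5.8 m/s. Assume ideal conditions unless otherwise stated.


P = F * v
P = 722.76 * 5.8
P = 4192.008 W

4192.008 W


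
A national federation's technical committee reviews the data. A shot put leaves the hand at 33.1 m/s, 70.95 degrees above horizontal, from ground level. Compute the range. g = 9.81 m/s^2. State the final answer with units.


R = v^2 * sin(2*theta) / g
Convert angle to radians: theta = 70.95 deg = 1.2383 rad
sin(2*theta) = sin(2.4766) = 0.617
R = 33.1^2 * 0.617 / 9.81
R = 1095.61 * 0.617 / 9.81 = 68.9124 m

68.9124 m


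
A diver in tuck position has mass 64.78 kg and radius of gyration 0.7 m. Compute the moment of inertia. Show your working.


I = m * k^2
I = 64.78 * 0.7^2
I = 64.78 * 0.49 = 31.7422 kg*m^2

31.7422 kg*m^2


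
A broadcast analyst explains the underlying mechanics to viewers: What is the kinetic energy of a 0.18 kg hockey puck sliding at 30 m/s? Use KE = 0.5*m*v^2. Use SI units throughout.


KE = 0.5 * m * v^2
KE = 0.5 * 0.18 * 30^2
KE = 0.5 * 0.18 * 900 = 81 J

81 J


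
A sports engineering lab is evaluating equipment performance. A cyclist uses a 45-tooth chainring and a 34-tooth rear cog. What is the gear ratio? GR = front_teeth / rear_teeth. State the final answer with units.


GR = front_teeth / rear_teeth
GR = 45 / 34
GR = 1.3235

1.3235


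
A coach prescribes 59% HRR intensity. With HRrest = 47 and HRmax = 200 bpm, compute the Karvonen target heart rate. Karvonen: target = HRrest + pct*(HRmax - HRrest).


Target = HRrest + pct*(HRmax - HRrest)
Heart rate reserve = HRmax - HRrest = 200 - 47 = 153 bpm
Fraction = 59% = 0.59
Target = 47 + 0.59 * 153
Target = 47 + 90.27 = 137.27 bpm

137.27 bpm


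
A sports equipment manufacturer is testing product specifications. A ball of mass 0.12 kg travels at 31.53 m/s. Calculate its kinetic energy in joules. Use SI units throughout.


KE = 0.5 * m * v^2
KE = 0.5 * 0.12 * 31.53^2
KE = 0.5 * 0.12 * 994.1409 = 59.6485 J

59.6485 J


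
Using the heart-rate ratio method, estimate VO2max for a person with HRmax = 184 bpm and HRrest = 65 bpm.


VO2max = 15.3 * HRmax / HRrest
VO2max = 15.3 * 184 / 65
VO2max = 2815.2 / 65 = 43.3108 mL/kg/min

43.3108 mL/kg/min


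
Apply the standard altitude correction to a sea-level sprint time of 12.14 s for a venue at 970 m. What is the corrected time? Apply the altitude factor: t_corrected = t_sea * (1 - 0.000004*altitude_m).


Correction factor = 1 - 0.000004 * 970 = 0.99612
t_corrected = t_sea * factor = 12.14 * 0.99612
t_corrected = 12.0929 s

12.0929 s


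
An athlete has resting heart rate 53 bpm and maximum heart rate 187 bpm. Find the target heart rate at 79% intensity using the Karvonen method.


Target = HRrest + pct*(HRmax - HRrest)
Heart rate reserve = HRmax - HRrest = 187 - 53 = 134 bpm
Fraction = 79% = 0.79
Target = 53 + 0.79 * 134
Target = 53 + 105.86 = 158.86 bpm

158.86 bpm


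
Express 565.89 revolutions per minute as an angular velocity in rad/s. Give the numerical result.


omega = RPM * 2 * pi / 60
omega = 565.89 * 2 * 3.14159 / 60
omega = 3555.5917 / 60 = 59.2599 rad/s

59.2599 rad/s


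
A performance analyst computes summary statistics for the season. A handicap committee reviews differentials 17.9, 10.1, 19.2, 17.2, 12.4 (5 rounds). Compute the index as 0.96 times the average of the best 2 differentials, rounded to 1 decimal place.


All differentials: 17.9, 10.1, 19.2, 17.2, 12.4
Sorted: 10.1, 12.4, 17.2, 17.9, 19.2
Best 2: 10.1, 12.4
Average of best = 22.5 / 2 = 11.25
Raw index = 11.25 * 0.96 = 10.8
Handicap index = round(10.8, 1) = 10.8

10.8


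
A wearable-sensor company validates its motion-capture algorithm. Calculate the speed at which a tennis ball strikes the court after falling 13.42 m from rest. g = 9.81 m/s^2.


v = sqrt(2 * g * h)
v = sqrt(2 * 9.81 * 13.42)
v = sqrt(263.3004) = 16.2265 m/s

16.2265 m/s


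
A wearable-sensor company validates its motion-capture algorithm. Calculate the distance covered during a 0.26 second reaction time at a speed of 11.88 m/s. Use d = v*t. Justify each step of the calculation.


d = v * t
d = 11.88 * 0.26
d = 3.0888 m

3.0888 m


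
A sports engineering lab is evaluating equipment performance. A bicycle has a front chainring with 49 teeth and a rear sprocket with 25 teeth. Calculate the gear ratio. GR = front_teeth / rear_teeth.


GR = front_teeth / rear_teeth
GR = 49 / 25
GR = 1.96

1.96


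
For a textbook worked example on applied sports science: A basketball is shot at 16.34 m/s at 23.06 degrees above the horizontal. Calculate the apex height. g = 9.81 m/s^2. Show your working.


H = (v*sin(theta))^2 / (2*g)
vy = v*sin(theta) = 16.34 * sin(23.06 deg) = 6.4003 m/s
H = vy^2 / (2*g) = 40.9638 / (2*9.81)
H = 40.9638 / 19.62 = 2.0879 m

2.0879 m


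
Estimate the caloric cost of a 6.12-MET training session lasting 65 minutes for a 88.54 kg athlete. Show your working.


kcal = MET * mass * time_hr
Convert time: 65 min = 1.0833 hr
kcal = 6.12 * 88.54 * 1.0833
kcal = 587.0202 kcal

587.0202 kcal


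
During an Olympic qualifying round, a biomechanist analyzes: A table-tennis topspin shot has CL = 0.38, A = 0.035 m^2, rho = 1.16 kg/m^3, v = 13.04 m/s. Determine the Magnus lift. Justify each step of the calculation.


FM = 0.5 * CL * rho * A * v^2
FM = 0.5 * 0.38 * 1.16 * 0.035 * 13.04^2
v^2 = 170.0416
FM = 0.5 * 0.38 * 1.16 * 0.035 * 170.0416 = 1.3117 N

1.3117 N


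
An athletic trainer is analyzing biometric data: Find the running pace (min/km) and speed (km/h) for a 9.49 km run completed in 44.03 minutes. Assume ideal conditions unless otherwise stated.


Pace = time / distance = 44.03 min / 9.49 km = 4.6396 min/km
Speed = distance / time_in_hours = 9.49 / 0.7338 hr
Speed = 12.9321 km/h

4.6396 min/km, 12.9321 km/h


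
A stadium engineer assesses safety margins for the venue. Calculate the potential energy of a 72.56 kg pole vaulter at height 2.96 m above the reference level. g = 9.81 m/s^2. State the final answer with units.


PE = m * g * h
PE = 72.56 * 9.81 * 2.96
PE = 711.8136 * 2.96 = 2106.9683 J

2106.9683 J


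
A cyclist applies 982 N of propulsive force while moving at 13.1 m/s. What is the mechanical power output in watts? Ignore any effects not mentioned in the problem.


P = F * v
P = 982 * 13.1
P = 12864.2 W

12864.2 W


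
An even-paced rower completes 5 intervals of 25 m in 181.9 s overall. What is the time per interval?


Split time = total_time / n_laps = 181.9 / 5
Split time = 36.38 s per lap

36.38 s


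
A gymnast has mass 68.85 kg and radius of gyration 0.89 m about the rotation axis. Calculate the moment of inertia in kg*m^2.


I = m * k^2
I = 68.85 * 0.89^2
I = 68.85 * 0.7921 = 54.5361 kg*m^2

54.5361 kg*m^2


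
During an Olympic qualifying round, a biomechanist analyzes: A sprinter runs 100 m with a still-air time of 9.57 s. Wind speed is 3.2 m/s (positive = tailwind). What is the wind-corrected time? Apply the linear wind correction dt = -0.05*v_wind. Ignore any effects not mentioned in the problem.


dt = -0.05 * v_wind = -0.05 * 3.2 = -0.16 s
t_corrected = t_still + dt = 9.57 + (-0.16)
t_corrected = 9.41 s

9.41 s


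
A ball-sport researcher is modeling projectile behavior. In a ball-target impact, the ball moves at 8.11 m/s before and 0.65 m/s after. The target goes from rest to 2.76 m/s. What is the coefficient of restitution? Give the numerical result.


e = (v2_after - v1_after) / (v1_before - v2_before)
Numerator = 2.76 - 0.65 = 2.11
Denominator = 8.11 - 0 = 8.11
e = 2.11 / 8.11 = 0.2602

0.2602


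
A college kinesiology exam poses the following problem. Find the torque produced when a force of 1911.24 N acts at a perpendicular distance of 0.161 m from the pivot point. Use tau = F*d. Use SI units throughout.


tau = F * d
tau = 1911.24 * 0.161
tau = 307.7096 N*m

307.7096 N*m


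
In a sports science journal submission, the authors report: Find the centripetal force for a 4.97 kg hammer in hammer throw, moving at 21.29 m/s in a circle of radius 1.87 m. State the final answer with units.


Fc = m * v^2 / r
v^2 = 21.29^2 = 453.2641
Fc = 4.97 * 453.2641 / 1.87
Fc = 2252.7226 / 1.87 = 1204.6645 N

1204.6645 N


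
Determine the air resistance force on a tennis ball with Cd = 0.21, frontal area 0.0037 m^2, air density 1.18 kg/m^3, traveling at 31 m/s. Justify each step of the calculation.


Fd = 0.5 * Cd * rho * A * v^2
Fd = 0.5 * 0.21 * 1.18 * 0.0037 * 31^2
v^2 = 961
Fd = 0.5 * 0.21 * 1.18 * 0.0037 * 961 = 0.4406 N

0.4406 N


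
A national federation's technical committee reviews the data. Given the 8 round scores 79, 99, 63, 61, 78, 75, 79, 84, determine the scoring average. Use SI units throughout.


Average = sum / n
Sum = 618
Average = 618 / 8 = 77.25

77.25


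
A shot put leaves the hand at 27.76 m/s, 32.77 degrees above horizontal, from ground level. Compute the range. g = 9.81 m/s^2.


R = v^2 * sin(2*theta) / g
Convert angle to radians: theta = 32.77 deg = 0.5719 rad
sin(2*theta) = sin(1.1439) = 0.9103
R = 27.76^2 * 0.9103 / 9.81
R = 770.6176 * 0.9103 / 9.81 = 71.5041 m

71.5041 m


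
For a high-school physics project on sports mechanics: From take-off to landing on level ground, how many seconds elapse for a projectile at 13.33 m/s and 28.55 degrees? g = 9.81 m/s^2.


T = 2*v*sin(theta)/g
sin(theta) = sin(28.55 deg) = 0.4779
T = 2*13.33*0.4779 / 9.81
T = 12.7415 / 9.81 = 1.2988 s

1.2988 s


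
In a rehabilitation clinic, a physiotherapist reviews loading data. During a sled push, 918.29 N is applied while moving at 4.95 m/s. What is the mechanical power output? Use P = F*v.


P = F * v
P = 918.29 * 4.95
P = 4545.5355 W

4545.5355 W


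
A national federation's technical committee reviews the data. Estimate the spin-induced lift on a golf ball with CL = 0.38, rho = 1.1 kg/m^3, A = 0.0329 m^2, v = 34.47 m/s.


FM = 0.5 * CL * rho * A * v^2
FM = 0.5 * 0.38 * 1.1 * 0.0329 * 34.47^2
v^2 = 1188.1809
FM = 0.5 * 0.38 * 1.1 * 0.0329 * 1188.1809 = 8.1701 N

8.1701 N


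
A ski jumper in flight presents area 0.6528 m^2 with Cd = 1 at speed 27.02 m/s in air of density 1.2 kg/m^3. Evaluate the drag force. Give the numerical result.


Fd = 0.5 * Cd * rho * A * v^2
Fd = 0.5 * 1 * 1.2 * 0.6528 * 27.02^2
v^2 = 730.0804
Fd = 0.5 * 1 * 1.2 * 0.6528 * 730.0804 = 285.9579 N

285.9579 N


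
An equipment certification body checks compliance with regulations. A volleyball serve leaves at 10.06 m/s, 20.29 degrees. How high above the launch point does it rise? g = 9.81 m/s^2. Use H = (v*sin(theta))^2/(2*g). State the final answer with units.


H = (v*sin(theta))^2 / (2*g)
vy = v*sin(theta) = 10.06 * sin(20.29 deg) = 3.4885 m/s
H = vy^2 / (2*g) = 12.1698 / (2*9.81)
H = 12.1698 / 19.62 = 0.6203 m

0.6203 m


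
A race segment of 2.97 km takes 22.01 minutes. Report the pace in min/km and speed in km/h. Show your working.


Pace = time / distance = 22.01 min / 2.97 km = 7.4108 min/km
Speed = distance / time_in_hours = 2.97 / 0.3668 hr
Speed = 8.0963 km/h

7.4108 min/km, 8.0963 km/h


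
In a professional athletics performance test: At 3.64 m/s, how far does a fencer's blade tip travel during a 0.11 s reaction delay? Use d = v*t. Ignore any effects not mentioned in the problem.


d = v * t
d = 3.64 * 0.11
d = 0.4004 m

0.4004 m


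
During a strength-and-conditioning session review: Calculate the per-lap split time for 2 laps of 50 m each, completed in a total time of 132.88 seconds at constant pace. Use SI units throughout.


Split time = total_time / n_laps = 132.88 / 2
Split time = 66.44 s per lap

66.44 s


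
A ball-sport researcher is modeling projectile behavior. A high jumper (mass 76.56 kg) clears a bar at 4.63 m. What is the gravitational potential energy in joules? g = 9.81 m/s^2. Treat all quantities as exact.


PE = m * g * h
PE = 76.56 * 9.81 * 4.63
PE = 751.0536 * 4.63 = 3477.3782 J

3477.3782 J


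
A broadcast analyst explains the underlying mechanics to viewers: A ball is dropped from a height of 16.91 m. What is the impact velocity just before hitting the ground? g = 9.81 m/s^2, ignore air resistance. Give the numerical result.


v = sqrt(2 * g * h)
v = sqrt(2 * 9.81 * 16.91)
v = sqrt(331.7742) = 18.2147 m/s

18.2147 m/s


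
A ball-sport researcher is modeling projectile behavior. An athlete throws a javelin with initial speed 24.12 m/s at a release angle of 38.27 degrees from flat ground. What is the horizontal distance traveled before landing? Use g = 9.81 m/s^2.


R = v^2 * sin(2*theta) / g
Convert angle to radians: theta = 38.27 deg = 0.6679 rad
sin(2*theta) = sin(1.3359) = 0.9725
R = 24.12^2 * 0.9725 / 9.81
R = 581.7744 * 0.9725 / 9.81 = 57.6753 m

57.6753 m


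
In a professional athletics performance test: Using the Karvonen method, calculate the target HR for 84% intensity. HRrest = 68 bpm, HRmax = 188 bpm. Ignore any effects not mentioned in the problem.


Target = HRrest + pct*(HRmax - HRrest)
Heart rate reserve = HRmax - HRrest = 188 - 68 = 120 bpm
Fraction = 84% = 0.84
Target = 68 + 0.84 * 120
Target = 68 + 100.8 = 168.8 bpm

168.8 bpm


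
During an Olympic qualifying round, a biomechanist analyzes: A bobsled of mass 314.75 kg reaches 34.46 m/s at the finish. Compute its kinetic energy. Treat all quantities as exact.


KE = 0.5 * m * v^2
KE = 0.5 * 314.75 * 34.46^2
KE = 0.5 * 314.75 * 1187.4916 = 186881.4906 J

186881.4906 J


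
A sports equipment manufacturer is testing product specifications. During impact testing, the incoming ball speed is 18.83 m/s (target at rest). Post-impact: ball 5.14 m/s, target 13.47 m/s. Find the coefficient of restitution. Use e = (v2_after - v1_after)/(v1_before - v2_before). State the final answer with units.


e = (v2_after - v1_after) / (v1_before - v2_before)
Numerator = 13.47 - 5.14 = 8.33
Denominator = 18.83 - 0 = 18.83
e = 8.33 / 18.83 = 0.4424

0.4424


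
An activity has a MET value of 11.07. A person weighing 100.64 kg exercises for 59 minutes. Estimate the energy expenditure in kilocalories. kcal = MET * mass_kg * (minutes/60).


kcal = MET * mass * time_hr
Convert time: 59 min = 0.9833 hr
kcal = 11.07 * 100.64 * 0.9833
kcal = 1095.5167 kcal

1095.5167 kcal


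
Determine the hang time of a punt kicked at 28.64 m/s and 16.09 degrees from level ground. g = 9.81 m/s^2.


T = 2*v*sin(theta)/g
sin(theta) = sin(16.09 deg) = 0.2771
T = 2*28.64*0.2771 / 9.81
T = 15.875 / 9.81 = 1.6182 s

1.6182 s


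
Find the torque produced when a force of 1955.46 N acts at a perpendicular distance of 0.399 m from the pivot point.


tau = F * d
tau = 1955.46 * 0.399
tau = 780.2285 N*m

780.2285 N*m


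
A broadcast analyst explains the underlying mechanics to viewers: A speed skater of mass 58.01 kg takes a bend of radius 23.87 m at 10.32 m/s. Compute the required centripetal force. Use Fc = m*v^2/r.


Fc = m * v^2 / r
v^2 = 10.32^2 = 106.5024
Fc = 58.01 * 106.5024 / 23.87
Fc = 6178.2042 / 23.87 = 258.8272 N

258.8272 N


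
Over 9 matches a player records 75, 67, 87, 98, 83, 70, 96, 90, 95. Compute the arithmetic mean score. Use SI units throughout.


Average = sum / n
Sum = 761
Average = 761 / 9 = 84.5556

84.5556


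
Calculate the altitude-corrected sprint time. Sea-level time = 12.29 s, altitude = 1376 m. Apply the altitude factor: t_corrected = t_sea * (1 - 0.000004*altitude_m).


Correction factor = 1 - 0.000004 * 1376 = 0.994496
t_corrected = t_sea * factor = 12.29 * 0.994496
t_corrected = 12.2224 s

12.2224 s


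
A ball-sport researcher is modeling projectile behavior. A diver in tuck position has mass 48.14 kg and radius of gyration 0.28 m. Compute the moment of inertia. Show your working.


I = m * k^2
I = 48.14 * 0.28^2
I = 48.14 * 0.0784 = 3.7742 kg*m^2

3.7742 kg*m^2


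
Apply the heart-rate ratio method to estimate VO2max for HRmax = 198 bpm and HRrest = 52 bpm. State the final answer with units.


VO2max = 15.3 * HRmax / HRrest
VO2max = 15.3 * 198 / 52
VO2max = 3029.4 / 52 = 58.2577 mL/kg/min

58.2577 mL/kg/min


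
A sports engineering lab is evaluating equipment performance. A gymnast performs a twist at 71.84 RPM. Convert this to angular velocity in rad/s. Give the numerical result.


omega = RPM * 2 * pi / 60
omega = 71.84 * 2 * 3.14159 / 60
omega = 451.384 / 60 = 7.5231 rad/s

7.5231 rad/s


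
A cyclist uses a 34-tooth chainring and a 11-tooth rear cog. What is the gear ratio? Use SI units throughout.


GR = front_teeth / rear_teeth
GR = 34 / 11
GR = 3.0909

3.0909


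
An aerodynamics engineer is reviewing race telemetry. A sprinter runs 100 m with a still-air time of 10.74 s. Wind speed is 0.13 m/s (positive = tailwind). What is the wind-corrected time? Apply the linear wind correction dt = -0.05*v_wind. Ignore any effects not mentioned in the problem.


dt = -0.05 * v_wind = -0.05 * 0.13 = -0.0065 s
t_corrected = t_still + dt = 10.74 + (-0.0065)
t_corrected = 10.7335 s

10.7335 s


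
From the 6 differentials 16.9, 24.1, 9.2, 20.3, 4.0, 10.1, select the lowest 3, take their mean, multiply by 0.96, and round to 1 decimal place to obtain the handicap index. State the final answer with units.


All differentials: 16.9, 24.1, 9.2, 20.3, 4.0, 10.1
Sorted: 4.0, 9.2, 10.1, 16.9, 20.3, 24.1
Best 3: 4.0, 9.2, 10.1
Average of best = 23.3 / 3 = 7.7667
Raw index = 7.7667 * 0.96 = 7.456
Handicap index = round(7.456, 1) = 7.5

7.5


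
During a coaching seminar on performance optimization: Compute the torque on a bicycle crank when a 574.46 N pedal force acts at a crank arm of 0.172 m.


tau = F * d
tau = 574.46 * 0.172
tau = 98.8071 N*m

98.8071 N*m


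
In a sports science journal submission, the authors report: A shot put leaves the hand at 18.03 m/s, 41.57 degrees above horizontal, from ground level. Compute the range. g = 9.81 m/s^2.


R = v^2 * sin(2*theta) / g
Convert angle to radians: theta = 41.57 deg = 0.7255 rad
sin(2*theta) = sin(1.4511) = 0.9928
R = 18.03^2 * 0.9928 / 9.81
R = 325.0809 * 0.9928 / 9.81 = 32.9005 m

32.9005 m


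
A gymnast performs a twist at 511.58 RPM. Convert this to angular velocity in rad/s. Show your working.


omega = RPM * 2 * pi / 60
omega = 511.58 * 2 * 3.14159 / 60
omega = 3214.3519 / 60 = 53.5725 rad/s

53.5725 rad/s


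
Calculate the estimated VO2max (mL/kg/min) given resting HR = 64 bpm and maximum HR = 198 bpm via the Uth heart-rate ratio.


VO2max = 15.3 * HRmax / HRrest
VO2max = 15.3 * 198 / 64
VO2max = 3029.4 / 64 = 47.3344 mL/kg/min

47.3344 mL/kg/min


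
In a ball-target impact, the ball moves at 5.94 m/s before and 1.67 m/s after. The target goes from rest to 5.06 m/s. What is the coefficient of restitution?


e = (v2_after - v1_after) / (v1_before - v2_before)
Numerator = 5.06 - 1.67 = 3.39
Denominator = 5.94 - 0 = 5.94
e = 3.39 / 5.94 = 0.5707

0.5707


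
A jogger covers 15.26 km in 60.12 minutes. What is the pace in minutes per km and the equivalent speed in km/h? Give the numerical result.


Pace = time / distance = 60.12 min / 15.26 km = 3.9397 min/km
Speed = distance / time_in_hours = 15.26 / 1.002 hr
Speed = 15.2295 km/h

3.9397 min/km, 15.2295 km/h


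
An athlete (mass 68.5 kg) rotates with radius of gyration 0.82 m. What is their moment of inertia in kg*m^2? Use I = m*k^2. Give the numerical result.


I = m * k^2
I = 68.5 * 0.82^2
I = 68.5 * 0.6724 = 46.0594 kg*m^2

46.0594 kg*m^2


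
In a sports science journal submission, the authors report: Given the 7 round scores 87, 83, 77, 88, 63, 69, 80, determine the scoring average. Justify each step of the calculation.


Average = sum / n
Sum = 547
Average = 547 / 7 = 78.1429

78.1429


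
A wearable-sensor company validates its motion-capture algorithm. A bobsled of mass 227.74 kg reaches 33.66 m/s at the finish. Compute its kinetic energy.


KE = 0.5 * m * v^2
KE = 0.5 * 227.74 * 33.66^2
KE = 0.5 * 227.74 * 1132.9956 = 129014.209 J

129014.209 J


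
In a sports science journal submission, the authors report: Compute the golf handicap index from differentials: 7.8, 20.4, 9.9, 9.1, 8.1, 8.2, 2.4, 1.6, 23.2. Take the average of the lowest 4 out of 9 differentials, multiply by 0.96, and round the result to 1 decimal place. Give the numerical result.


All differentials: 7.8, 20.4, 9.9, 9.1, 8.1, 8.2, 2.4, 1.6, 23.2
Sorted: 1.6, 2.4, 7.8, 8.1, 8.2, 9.1, 9.9, 20.4, 23.2
Best 4: 1.6, 2.4, 7.8, 8.1
Average of best = 19.9 / 4 = 4.975
Raw index = 4.975 * 0.96 = 4.776
Handicap index = round(4.776, 1) = 4.8

4.8


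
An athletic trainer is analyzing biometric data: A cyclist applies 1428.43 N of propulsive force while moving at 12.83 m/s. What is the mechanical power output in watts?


P = F * v
P = 1428.43 * 12.83
P = 18326.7569 W

18326.7569 W


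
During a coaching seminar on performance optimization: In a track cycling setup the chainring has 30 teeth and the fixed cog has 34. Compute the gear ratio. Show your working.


GR = front_teeth / rear_teeth
GR = 30 / 34
GR = 0.8824

0.8824


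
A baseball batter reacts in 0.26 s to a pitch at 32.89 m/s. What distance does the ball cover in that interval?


d = v * t
d = 32.89 * 0.26
d = 8.5514 m

8.5514 m


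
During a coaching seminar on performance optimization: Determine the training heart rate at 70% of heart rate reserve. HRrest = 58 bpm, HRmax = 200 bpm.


Target = HRrest + pct*(HRmax - HRrest)
Heart rate reserve = HRmax - HRrest = 200 - 58 = 142 bpm
Fraction = 70% = 0.7
Target = 58 + 0.7 * 142
Target = 58 + 99.4 = 157.4 bpm

157.4 bpm


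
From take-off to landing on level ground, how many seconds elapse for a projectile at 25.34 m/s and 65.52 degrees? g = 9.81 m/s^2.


T = 2*v*sin(theta)/g
sin(theta) = sin(65.52 deg) = 0.9101
T = 2*25.34*0.9101 / 9.81
T = 46.1242 / 9.81 = 4.7018 s

4.7018 s


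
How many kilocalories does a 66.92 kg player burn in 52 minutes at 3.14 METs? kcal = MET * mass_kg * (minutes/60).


kcal = MET * mass * time_hr
Convert time: 52 min = 0.8667 hr
kcal = 3.14 * 66.92 * 0.8667
kcal = 182.1116 kcal

182.1116 kcal


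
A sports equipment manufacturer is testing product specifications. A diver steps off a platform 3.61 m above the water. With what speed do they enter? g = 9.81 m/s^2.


v = sqrt(2 * g * h)
v = sqrt(2 * 9.81 * 3.61)
v = sqrt(70.8282) = 8.4159 m/s

8.4159 m/s


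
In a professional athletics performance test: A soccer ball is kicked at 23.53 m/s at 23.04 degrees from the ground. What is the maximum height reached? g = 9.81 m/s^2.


H = (v*sin(theta))^2 / (2*g)
vy = v*sin(theta) = 23.53 * sin(23.04 deg) = 9.209 m/s
H = vy^2 / (2*g) = 84.8061 / (2*9.81)
H = 84.8061 / 19.62 = 4.3224 m

4.3224 m


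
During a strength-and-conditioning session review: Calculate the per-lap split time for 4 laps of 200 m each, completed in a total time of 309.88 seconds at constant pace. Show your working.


Split time = total_time / n_laps = 309.88 / 4
Split time = 77.47 s per lap

77.47 s


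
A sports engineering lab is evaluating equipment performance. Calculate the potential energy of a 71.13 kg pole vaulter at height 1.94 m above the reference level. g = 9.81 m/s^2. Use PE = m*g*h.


PE = m * g * h
PE = 71.13 * 9.81 * 1.94
PE = 697.7853 * 1.94 = 1353.7035 J

1353.7035 J


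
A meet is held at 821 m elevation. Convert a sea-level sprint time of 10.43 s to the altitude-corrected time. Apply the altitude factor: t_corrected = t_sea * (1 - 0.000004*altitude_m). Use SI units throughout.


Correction factor = 1 - 0.000004 * 821 = 0.996716
t_corrected = t_sea * factor = 10.43 * 0.996716
t_corrected = 10.3957 s

10.3957 s


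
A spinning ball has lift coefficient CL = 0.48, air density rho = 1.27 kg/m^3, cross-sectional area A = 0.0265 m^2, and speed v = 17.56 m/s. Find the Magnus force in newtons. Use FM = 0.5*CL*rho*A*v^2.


FM = 0.5 * CL * rho * A * v^2
FM = 0.5 * 0.48 * 1.27 * 0.0265 * 17.56^2
v^2 = 308.3536
FM = 0.5 * 0.48 * 1.27 * 0.0265 * 308.3536 = 2.4906 N

2.4906 N


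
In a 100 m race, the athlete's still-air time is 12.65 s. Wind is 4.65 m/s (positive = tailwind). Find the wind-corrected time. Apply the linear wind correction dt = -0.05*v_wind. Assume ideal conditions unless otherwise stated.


dt = -0.05 * v_wind = -0.05 * 4.65 = -0.2325 s
t_corrected = t_still + dt = 12.65 + (-0.2325)
t_corrected = 12.4175 s

12.4175 s


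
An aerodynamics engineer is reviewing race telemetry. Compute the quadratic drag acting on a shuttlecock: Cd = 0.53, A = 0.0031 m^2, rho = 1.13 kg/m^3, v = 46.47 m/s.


Fd = 0.5 * Cd * rho * A * v^2
Fd = 0.5 * 0.53 * 1.13 * 0.0031 * 46.47^2
v^2 = 2159.4609
Fd = 0.5 * 0.53 * 1.13 * 0.0031 * 2159.4609 = 2.0046 N

2.0046 N


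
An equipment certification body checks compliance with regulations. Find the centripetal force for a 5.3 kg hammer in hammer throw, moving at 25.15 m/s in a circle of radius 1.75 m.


Fc = m * v^2 / r
v^2 = 25.15^2 = 632.5225
Fc = 5.3 * 632.5225 / 1.75
Fc = 3352.3692 / 1.75 = 1915.6396 N

1915.6396 N


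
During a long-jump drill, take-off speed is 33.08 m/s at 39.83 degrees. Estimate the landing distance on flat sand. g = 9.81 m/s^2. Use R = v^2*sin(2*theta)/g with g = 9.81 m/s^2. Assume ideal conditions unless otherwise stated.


R = v^2 * sin(2*theta) / g
Convert angle to radians: theta = 39.83 deg = 0.6952 rad
sin(2*theta) = sin(1.3903) = 0.9838
R = 33.08^2 * 0.9838 / 9.81
R = 1094.2864 * 0.9838 / 9.81 = 109.7365 m

109.7365 m


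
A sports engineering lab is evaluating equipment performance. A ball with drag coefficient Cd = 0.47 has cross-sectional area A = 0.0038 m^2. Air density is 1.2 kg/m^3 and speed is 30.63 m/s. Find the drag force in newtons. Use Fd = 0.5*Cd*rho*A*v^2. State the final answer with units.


Fd = 0.5 * Cd * rho * A * v^2
Fd = 0.5 * 0.47 * 1.2 * 0.0038 * 30.63^2
v^2 = 938.1969
Fd = 0.5 * 0.47 * 1.2 * 0.0038 * 938.1969 = 1.0054 N

1.0054 N


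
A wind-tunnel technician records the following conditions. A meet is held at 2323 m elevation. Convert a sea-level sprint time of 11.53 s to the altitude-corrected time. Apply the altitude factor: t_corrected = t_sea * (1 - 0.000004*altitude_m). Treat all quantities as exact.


Correction factor = 1 - 0.000004 * 2323 = 0.990708
t_corrected = t_sea * factor = 11.53 * 0.990708
t_corrected = 11.4229 s

11.4229 s


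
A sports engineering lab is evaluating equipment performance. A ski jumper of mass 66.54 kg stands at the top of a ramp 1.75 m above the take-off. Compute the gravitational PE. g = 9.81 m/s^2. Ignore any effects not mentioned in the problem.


PE = m * g * h
PE = 66.54 * 9.81 * 1.75
PE = 652.7574 * 1.75 = 1142.3255 J

1142.3255 J


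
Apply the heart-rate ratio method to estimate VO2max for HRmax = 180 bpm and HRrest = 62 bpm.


VO2max = 15.3 * HRmax / HRrest
VO2max = 15.3 * 180 / 62
VO2max = 2754 / 62 = 44.4194 mL/kg/min

44.4194 mL/kg/min


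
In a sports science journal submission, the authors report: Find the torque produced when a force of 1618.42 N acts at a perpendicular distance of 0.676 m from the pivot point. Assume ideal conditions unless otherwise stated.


tau = F * d
tau = 1618.42 * 0.676
tau = 1094.0519 N*m

1094.0519 N*m


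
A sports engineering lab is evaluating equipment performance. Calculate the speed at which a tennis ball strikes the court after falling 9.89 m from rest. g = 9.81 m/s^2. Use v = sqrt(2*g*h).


v = sqrt(2 * g * h)
v = sqrt(2 * 9.81 * 9.89)
v = sqrt(194.0418) = 13.9299 m/s

13.9299 m/s


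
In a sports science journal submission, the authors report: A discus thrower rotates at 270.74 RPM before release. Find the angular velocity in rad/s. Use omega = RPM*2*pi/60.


omega = RPM * 2 * pi / 60
omega = 270.74 * 2 * 3.14159 / 60
omega = 1701.1096 / 60 = 28.3518 rad/s

28.3518 rad/s


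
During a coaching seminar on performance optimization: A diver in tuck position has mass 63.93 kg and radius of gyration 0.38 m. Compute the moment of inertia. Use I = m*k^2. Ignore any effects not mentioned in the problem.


I = m * k^2
I = 63.93 * 0.38^2
I = 63.93 * 0.1444 = 9.2315 kg*m^2

9.2315 kg*m^2


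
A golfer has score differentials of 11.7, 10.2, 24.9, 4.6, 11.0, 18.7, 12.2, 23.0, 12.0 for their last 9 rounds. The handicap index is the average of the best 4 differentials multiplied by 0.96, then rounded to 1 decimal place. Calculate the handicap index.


All differentials: 11.7, 10.2, 24.9, 4.6, 11.0, 18.7, 12.2, 23.0, 12.0
Sorted: 4.6, 10.2, 11.0, 11.7, 12.0, 12.2, 18.7, 23.0, 24.9
Best 4: 4.6, 10.2, 11.0, 11.7
Average of best = 37.5 / 4 = 9.375
Raw index = 9.375 * 0.96 = 9
Handicap index = round(9, 1) = 9.0

9.0


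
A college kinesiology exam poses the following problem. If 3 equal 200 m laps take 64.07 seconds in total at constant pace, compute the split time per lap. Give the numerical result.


Split time = total_time / n_laps = 64.07 / 3
Split time = 21.3567 s per lap

21.3567 s


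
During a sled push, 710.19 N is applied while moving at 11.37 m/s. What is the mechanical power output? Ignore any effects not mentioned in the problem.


P = F * v
P = 710.19 * 11.37
P = 8074.8603 W

8074.8603 W


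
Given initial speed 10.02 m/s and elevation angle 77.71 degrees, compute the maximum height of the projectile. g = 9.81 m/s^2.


H = (v*sin(theta))^2 / (2*g)
vy = v*sin(theta) = 10.02 * sin(77.71 deg) = 9.7904 m/s
H = vy^2 / (2*g) = 95.8513 / (2*9.81)
H = 95.8513 / 19.62 = 4.8854 m

4.8854 m


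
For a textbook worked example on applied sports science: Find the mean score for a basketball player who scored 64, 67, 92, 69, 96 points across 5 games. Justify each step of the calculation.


Average = sum / n
Sum = 388
Average = 388 / 5 = 77.6

77.6


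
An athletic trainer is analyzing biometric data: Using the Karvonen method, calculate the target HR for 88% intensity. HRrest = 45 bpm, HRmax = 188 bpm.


Target = HRrest + pct*(HRmax - HRrest)
Heart rate reserve = HRmax - HRrest = 188 - 45 = 143 bpm
Fraction = 88% = 0.88
Target = 45 + 0.88 * 143
Target = 45 + 125.84 = 170.84 bpm

170.84 bpm


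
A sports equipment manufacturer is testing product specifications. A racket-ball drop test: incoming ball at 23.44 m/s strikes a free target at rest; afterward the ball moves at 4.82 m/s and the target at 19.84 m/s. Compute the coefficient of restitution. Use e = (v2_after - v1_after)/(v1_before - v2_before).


e = (v2_after - v1_after) / (v1_before - v2_before)
Numerator = 19.84 - 4.82 = 15.02
Denominator = 23.44 - 0 = 23.44
e = 15.02 / 23.44 = 0.6408

0.6408


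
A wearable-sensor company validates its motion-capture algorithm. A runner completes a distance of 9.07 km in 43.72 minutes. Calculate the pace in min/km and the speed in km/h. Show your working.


Pace = time / distance = 43.72 min / 9.07 km = 4.8203 min/km
Speed = distance / time_in_hours = 9.07 / 0.7287 hr
Speed = 12.4474 km/h

4.8203 min/km, 12.4474 km/h


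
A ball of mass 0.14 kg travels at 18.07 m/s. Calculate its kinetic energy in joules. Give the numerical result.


KE = 0.5 * m * v^2
KE = 0.5 * 0.14 * 18.07^2
KE = 0.5 * 0.14 * 326.5249 = 22.8567 J

22.8567 J


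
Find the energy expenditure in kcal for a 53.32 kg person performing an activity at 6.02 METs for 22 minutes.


kcal = MET * mass * time_hr
Convert time: 22 min = 0.3667 hr
kcal = 6.02 * 53.32 * 0.3667
kcal = 117.695 kcal

117.695 kcal


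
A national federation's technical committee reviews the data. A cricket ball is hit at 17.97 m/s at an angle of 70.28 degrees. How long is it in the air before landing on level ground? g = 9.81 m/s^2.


T = 2*v*sin(theta)/g
sin(theta) = sin(70.28 deg) = 0.9414
T = 2*17.97*0.9414 / 9.81
T = 33.8322 / 9.81 = 3.4487 s

3.4487 s


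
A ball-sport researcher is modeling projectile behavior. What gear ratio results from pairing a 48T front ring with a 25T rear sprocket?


GR = front_teeth / rear_teeth
GR = 48 / 25
GR = 1.92

1.92


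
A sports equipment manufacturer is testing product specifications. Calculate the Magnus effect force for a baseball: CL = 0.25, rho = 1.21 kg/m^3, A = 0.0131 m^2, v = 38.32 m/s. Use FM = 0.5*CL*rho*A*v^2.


FM = 0.5 * CL * rho * A * v^2
FM = 0.5 * 0.25 * 1.21 * 0.0131 * 38.32^2
v^2 = 1468.4224
FM = 0.5 * 0.25 * 1.21 * 0.0131 * 1468.4224 = 2.9095 N

2.9095 N


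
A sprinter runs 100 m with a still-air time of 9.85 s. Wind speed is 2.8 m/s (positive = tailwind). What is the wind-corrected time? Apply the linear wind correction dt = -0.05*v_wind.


dt = -0.05 * v_wind = -0.05 * 2.8 = -0.14 s
t_corrected = t_still + dt = 9.85 + (-0.14)
t_corrected = 9.71 s

9.71 s


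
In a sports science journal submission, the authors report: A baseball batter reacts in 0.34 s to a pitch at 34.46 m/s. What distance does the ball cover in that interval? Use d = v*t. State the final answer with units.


d = v * t
d = 34.46 * 0.34
d = 11.7164 m

11.7164 m


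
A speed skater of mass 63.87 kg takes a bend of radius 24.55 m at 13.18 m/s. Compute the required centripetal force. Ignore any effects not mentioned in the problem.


Fc = m * v^2 / r
v^2 = 13.18^2 = 173.7124
Fc = 63.87 * 173.7124 / 24.55
Fc = 11095.011 / 24.55 = 451.9353 N

451.9353 N


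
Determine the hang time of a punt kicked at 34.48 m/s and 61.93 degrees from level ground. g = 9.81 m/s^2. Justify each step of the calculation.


T = 2*v*sin(theta)/g
sin(theta) = sin(61.93 deg) = 0.8824
T = 2*34.48*0.8824 / 9.81
T = 60.8485 / 9.81 = 6.2027 s

6.2027 s


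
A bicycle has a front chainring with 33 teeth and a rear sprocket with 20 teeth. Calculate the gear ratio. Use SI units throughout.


GR = front_teeth / rear_teeth
GR = 33 / 20
GR = 1.65

1.65


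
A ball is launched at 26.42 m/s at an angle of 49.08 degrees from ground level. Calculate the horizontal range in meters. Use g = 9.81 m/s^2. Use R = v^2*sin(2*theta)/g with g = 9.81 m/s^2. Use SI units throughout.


R = v^2 * sin(2*theta) / g
Convert angle to radians: theta = 49.08 deg = 0.8566 rad
sin(2*theta) = sin(1.7132) = 0.9899
R = 26.42^2 * 0.9899 / 9.81
R = 698.0164 * 0.9899 / 9.81 = 70.4332 m

70.4332 m


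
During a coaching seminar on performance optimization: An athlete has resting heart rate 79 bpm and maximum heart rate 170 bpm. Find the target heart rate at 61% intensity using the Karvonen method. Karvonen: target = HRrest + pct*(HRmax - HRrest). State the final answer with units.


Target = HRrest + pct*(HRmax - HRrest)
Heart rate reserve = HRmax - HRrest = 170 - 79 = 91 bpm
Fraction = 61% = 0.61
Target = 79 + 0.61 * 91
Target = 79 + 55.51 = 134.51 bpm

134.51 bpm


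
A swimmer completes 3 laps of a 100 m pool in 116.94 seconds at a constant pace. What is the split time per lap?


Split time = total_time / n_laps = 116.94 / 3
Split time = 38.98 s per lap

38.98 s


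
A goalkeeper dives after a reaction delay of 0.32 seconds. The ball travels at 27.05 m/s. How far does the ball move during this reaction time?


d = v * t
d = 27.05 * 0.32
d = 8.656 m

8.656 m


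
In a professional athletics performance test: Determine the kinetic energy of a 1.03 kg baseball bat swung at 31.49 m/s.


KE = 0.5 * m * v^2
KE = 0.5 * 1.03 * 31.49^2
KE = 0.5 * 1.03 * 991.6201 = 510.6844 J

510.6844 J


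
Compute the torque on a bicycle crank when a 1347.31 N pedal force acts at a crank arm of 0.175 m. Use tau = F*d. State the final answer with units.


tau = F * d
tau = 1347.31 * 0.175
tau = 235.7792 N*m

235.7792 N*m


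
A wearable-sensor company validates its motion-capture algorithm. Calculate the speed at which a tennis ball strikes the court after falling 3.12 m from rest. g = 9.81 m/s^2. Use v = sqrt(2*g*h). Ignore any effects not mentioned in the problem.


v = sqrt(2 * g * h)
v = sqrt(2 * 9.81 * 3.12)
v = sqrt(61.2144) = 7.824 m/s

7.824 m/s


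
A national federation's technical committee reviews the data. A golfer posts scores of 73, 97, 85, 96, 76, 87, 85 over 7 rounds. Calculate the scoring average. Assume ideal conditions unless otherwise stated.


Average = sum / n
Sum = 599
Average = 599 / 7 = 85.5714

85.5714


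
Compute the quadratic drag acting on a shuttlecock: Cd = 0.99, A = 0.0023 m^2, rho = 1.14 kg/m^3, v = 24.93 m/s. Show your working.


Fd = 0.5 * Cd * rho * A * v^2
Fd = 0.5 * 0.99 * 1.14 * 0.0023 * 24.93^2
v^2 = 621.5049
Fd = 0.5 * 0.99 * 1.14 * 0.0023 * 621.5049 = 0.8066 N

0.8066 N


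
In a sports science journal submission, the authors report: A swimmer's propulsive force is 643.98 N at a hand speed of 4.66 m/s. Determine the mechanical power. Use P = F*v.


P = F * v
P = 643.98 * 4.66
P = 3000.9468 W

3000.9468 W


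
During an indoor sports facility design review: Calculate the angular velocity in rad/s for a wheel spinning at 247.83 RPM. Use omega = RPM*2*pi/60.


omega = RPM * 2 * pi / 60
omega = 247.83 * 2 * 3.14159 / 60
omega = 1557.1618 / 60 = 25.9527 rad/s

25.9527 rad/s


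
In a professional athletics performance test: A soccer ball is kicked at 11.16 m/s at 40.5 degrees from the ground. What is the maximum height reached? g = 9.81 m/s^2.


H = (v*sin(theta))^2 / (2*g)
vy = v*sin(theta) = 11.16 * sin(40.5 deg) = 7.2478 m/s
H = vy^2 / (2*g) = 52.5312 / (2*9.81)
H = 52.5312 / 19.62 = 2.6774 m

2.6774 m
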